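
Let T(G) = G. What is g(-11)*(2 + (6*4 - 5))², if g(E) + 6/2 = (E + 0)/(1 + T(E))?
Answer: -8379/10 ≈ -837.90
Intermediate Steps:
g(E) = -3 + E/(1 + E) (g(E) = -3 + (E + 0)/(1 + E) = -3 + E/(1 + E))
g(-11)*(2 + (6*4 - 5))² = ((-3 - 2*(-11))/(1 - 11))*(2 + (6*4 - 5))² = ((-3 + 22)/(-10))*(2 + (24 - 5))² = (-⅒*19)*(2 + 19)² = -19/10*21² = -19/10*441 = -8379/10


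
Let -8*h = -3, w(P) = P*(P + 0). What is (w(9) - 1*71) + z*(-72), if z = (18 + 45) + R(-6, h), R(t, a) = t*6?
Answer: -1934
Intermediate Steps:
w(P) = P² (w(P) = P*P = P²)
h = 3/8 (h = -⅛*(-3) = 3/8 ≈ 0.37500)
R(t, a) = 6*t
z = 27 (z = (18 + 45) + 6*(-6) = 63 - 36 = 27)
(w(9) - 1*71) + z*(-72) = (9² - 1*71) + 27*(-72) = (81 - 71) - 1944 = 10 - 1944 = -1934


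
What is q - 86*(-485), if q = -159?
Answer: 41551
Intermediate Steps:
q - 86*(-485) = -159 - 86*(-485) = -159 + 41710 = 41551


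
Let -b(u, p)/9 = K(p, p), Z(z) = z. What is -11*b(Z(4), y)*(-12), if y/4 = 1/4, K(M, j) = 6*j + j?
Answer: -8316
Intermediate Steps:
K(M, j) = 7*j
y = 1 (y = 4/4 = 4*(¼) = 1)
b(u, p) = -63*p
-11*b(Z(4), y)*(-12) = -(-693)*(-12) = -11*(-63)*(-12) = 693*(-12) = -8316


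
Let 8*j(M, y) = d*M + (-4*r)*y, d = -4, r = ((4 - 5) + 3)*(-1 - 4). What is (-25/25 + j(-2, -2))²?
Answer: 100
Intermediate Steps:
r = -10 (r = (-1 + 3)*(-5) = 2*(-5) = -10)
j(M, y) = 5*y - M/2 (j(M, y) = (-4*M + (-4*(-10))*y)/8 = (-4*M + 40*y)/8 = 5*y - M/2)
(-25/25 + j(-2, -2))² = (-25/25 + (5*(-2) - ½*(-2)))² = (-25*1/25 + (-10 + 1))² = (-1 - 9)² = (-10)² = 100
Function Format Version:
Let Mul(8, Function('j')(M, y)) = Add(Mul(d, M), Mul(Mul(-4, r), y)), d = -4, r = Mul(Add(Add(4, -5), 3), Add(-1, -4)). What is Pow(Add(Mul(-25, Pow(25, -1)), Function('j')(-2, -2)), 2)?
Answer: 100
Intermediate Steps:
r = -10 (r = Mul(Add(-1, 3), -5) = Mul(2, -5) = -10)
Function('j')(M, y) = Add(Mul(5, y), Mul(Rational(-1, 2), M)) (Function('j')(M, y) = Mul(Rational(1, 8), Add(Mul(-4, M), Mul(Mul(-4, -10), y))) = Mul(Rational(1, 8), Add(Mul(-4, M), Mul(40, y))) = Add(Mul(5, y), Mul(Rational(-1, 2), M)))
Pow(Add(Mul(-25, Pow(25, -1)), Function('j')(-2, -2)), 2) = Pow(Add(Mul(-25, Pow(25, -1)), Add(Mul(5, -2), Mul(Rational(-1, 2), -2))), 2) = Pow(Add(Mul(-25, Rational(1, 25)), Add(-10, 1)), 2) = Pow(Add(-1, -9), 2) = Pow(-10, 2) = 100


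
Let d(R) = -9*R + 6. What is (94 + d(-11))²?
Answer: 39601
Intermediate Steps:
d(R) = 6 - 9*R
(94 + d(-11))² = (94 + (6 - 9*(-11)))² = (94 + (6 + 99))² = (94 + 105)² = 199² = 39601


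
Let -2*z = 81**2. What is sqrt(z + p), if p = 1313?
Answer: I*sqrt(7870)/2 ≈ 44.357*I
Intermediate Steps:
z = -6561/2 (z = -1/2*81**2 = -1/2*6561 = -6561/2 ≈ -3280.5)
sqrt(z + p) = sqrt(-6561/2 + 1313) = sqrt(-3935/2) = I*sqrt(7870)/2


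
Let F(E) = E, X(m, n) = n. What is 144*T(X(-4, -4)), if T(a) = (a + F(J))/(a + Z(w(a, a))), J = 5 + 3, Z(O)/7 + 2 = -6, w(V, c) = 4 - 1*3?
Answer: -48/5 ≈ -9.6000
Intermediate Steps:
w(V, c) = 1 (w(V, c) = 4 - 3 = 1)
Z(O) = -56 (Z(O) = -14 + 7*(-6) = -14 - 42 = -56)
J = 8
T(a) = (8 + a)/(-56 + a) (T(a) = (a + 8)/(a - 56) = (8 + a)/(-56 + a))
144*T(X(-4, -4)) = 144*((8 - 4)/(-56 - 4)) = 144*(4/(-60)) = 144*(-1/60*4) = 144*(-1/15) = -48/5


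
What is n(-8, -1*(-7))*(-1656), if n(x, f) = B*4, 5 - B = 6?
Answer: 6624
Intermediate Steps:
B = -1 (B = 5 - 1*6 = 5 - 6 = -1)
n(x, f) = -4 (n(x, f) = -1*4 = -4)
n(-8, -1*(-7))*(-1656) = -4*(-1656) = 6624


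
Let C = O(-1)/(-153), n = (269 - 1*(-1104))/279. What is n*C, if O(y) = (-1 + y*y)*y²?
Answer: 0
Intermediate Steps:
n = 1373/279 (n = (269 + 1104)*(1/279) = 1373*(1/279) = 1373/279 ≈ 4.9212)
O(y) = y²*(-1 + y²) (O(y) = (-1 + y²)*y² = y²*(-1 + y²))
C = 0 (C = ((-1)⁴ - 1*(-1)²)/(-153) = (1 - 1*1)*(-1/153) = (1 - 1)*(-1/153) = 0*(-1/153) = 0)
n*C = (1373/279)*0 = 0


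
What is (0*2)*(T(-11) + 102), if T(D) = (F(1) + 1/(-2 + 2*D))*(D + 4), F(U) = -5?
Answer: 0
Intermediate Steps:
T(D) = (-5 + 1/(-2 + 2*D))*(4 + D) (T(D) = (-5 + 1/(-2 + 2*D))*(D + 4) = (-5 + 1/(-2 + 2*D))*(4 + D))
(0*2)*(T(-11) + 102) = (0*2)*((44 - 29*(-11) - 10*(-11)²)/(2*(-1 - 11)) + 102) = 0*((½)*(44 + 319 - 10*121)/(-12) + 102) = 0*((½)*(-1/12)*(44 + 319 - 1210) + 102) = 0*((½)*(-1/12)*(-847) + 102) = 0*(847/24 + 102) = 0*(3295/24) = 0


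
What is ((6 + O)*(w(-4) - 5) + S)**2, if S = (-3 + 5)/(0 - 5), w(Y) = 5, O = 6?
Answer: 4/25 ≈ 0.16000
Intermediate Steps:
S = -2/5 (S = 2/(-5) = 2*(-1/5) = -2/5 ≈ -0.40000)
((6 + O)*(w(-4) - 5) + S)**2 = ((6 + 6)*(5 - 5) - 2/5)**2 = (12*0 - 2/5)**2 = (0 - 2/5)**2 = (-2/5)**2 = 4/25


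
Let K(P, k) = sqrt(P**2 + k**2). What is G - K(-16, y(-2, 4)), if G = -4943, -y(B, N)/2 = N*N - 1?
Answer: -4977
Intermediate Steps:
y(B, N) = 2 - 2*N**2 (y(B, N) = -2*(N*N - 1) = -2*(N**2 - 1) = -2*(-1 + N**2) = 2 - 2*N**2)
G - K(-16, y(-2, 4)) = -4943 - sqrt((-16)**2 + (2 - 2*4**2)**2) = -4943 - sqrt(256 + (2 - 2*16)**2) = -4943 - sqrt(256 + (2 - 32)**2) = -4943 - sqrt(256 + (-30)**2) = -4943 - sqrt(256 + 900) = -4943 - sqrt(1156) = -4943 - 1*34 = -4943 - 34 = -4977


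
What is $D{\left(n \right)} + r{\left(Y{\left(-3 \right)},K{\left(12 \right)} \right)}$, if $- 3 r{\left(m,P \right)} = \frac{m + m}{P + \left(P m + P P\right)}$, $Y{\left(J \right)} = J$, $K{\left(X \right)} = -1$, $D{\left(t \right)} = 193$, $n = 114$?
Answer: $\frac{581}{3} \approx 193.67$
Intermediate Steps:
$r{\left(m,P \right)} = - \frac{2 m}{3 \left(P + P^{2} + P m\right)}$ ($r{\left(m,P \right)} = - \frac{\left(m + m\right) \frac{1}{P + \left(P m + P P\right)}}{3} = - \frac{2 m \frac{1}{P + \left(P m + P^{2}\right)}}{3} = - \frac{2 m \frac{1}{P + \left(P^{2} + P m\right)}}{3} = - \frac{2 m \frac{1}{P + P^{2} + P m}}{3} = - \frac{2 m}{3 \left(P + P^{2} + P m\right)}$)
$D{\left(n \right)} + r{\left(Y{\left(-3 \right)},K{\left(12 \right)} \right)} = 193 - - \frac{2}{\left(-1\right) \left(1 - 1 - 3\right)} = 193 - \left(-2\right) \left(-1\right) \frac{1}{-3} = 193 - \left(-2\right) \left(-1\right) \left(- \frac{1}{3}\right) = 193 + \frac{2}{3} = \frac{581}{3}$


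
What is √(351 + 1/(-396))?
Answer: √1528945/66 ≈ 18.735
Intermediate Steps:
√(351 + 1/(-396)) = √(351 - 1/396) = √(138995/396) = √1528945/66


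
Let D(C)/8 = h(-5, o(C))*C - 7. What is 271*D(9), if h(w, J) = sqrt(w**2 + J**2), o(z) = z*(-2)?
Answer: -15176 + 19512*sqrt(349) ≈ 3.4934e+5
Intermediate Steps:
o(z) = -2*z
h(w, J) = sqrt(J**2 + w**2)
D(C) = -56 + 8*C*sqrt(25 + 4*C**2) (D(C) = 8*(sqrt((-2*C)**2 + (-5)**2)*C - 7) = 8*(sqrt(4*C**2 + 25)*C - 7) = 8*(sqrt(25 + 4*C**2)*C - 7) = 8*(C*sqrt(25 + 4*C**2) - 7) = 8*(-7 + C*sqrt(25 + 4*C**2)) = -56 + 8*C*sqrt(25 + 4*C**2))
271*D(9) = 271*(-56 + 8*9*sqrt(25 + 4*9**2)) = 271*(-56 + 8*9*sqrt(25 + 4*81)) = 271*(-56 + 8*9*sqrt(25 + 324)) = 271*(-56 + 8*9*sqrt(349)) = 271*(-56 + 72*sqrt(349)) = -15176 + 19512*sqrt(349)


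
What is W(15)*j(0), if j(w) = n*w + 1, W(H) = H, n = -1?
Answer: 15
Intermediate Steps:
j(w) = 1 - w (j(w) = -w + 1 = 1 - w)
W(15)*j(0) = 15*(1 - 1*0) = 15*(1 + 0) = 15*1 = 15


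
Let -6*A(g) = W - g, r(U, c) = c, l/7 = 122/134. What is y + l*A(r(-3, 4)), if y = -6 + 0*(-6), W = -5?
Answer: 477/134 ≈ 3.5597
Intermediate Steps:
l = 427/67 (l = 7*(122/134) = 7*(122*(1/134)) = 7*(61/67) = 427/67 ≈ 6.3731)
y = -6 (y = -6 + 0 = -6)
A(g) = ⅚ + g/6 (A(g) = -(-5 - g)/6 = ⅚ + g/6)
y + l*A(r(-3, 4)) = -6 + 427*(⅚ + (⅙)*4)/67 = -6 + 427*(⅚ + ⅔)/67 = -6 + (427/67)*(3/2) = -6 + 1281/134 = 477/134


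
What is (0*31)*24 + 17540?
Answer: 17540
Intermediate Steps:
(0*31)*24 + 17540 = 0*24 + 17540 = 0 + 17540 = 17540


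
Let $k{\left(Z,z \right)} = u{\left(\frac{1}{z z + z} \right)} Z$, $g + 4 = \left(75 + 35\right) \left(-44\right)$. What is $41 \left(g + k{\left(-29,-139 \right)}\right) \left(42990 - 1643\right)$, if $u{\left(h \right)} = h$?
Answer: $- \frac{157516487018599}{19182} \approx -8.2117 \cdot 10^{9}$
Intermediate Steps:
$g = -4844$ ($g = -4 + \left(75 + 35\right) \left(-44\right) = -4 + 110 \left(-44\right) = -4 - 4840 = -4844$)
$k{\left(Z,z \right)} = \frac{Z}{z + z^{2}}$ ($k{\left(Z,z \right)} = \frac{Z}{z z + z} = \frac{Z}{z^{2} + z} = \frac{Z}{z + z^{2}}$)
$41 \left(g + k{\left(-29,-139 \right)}\right) \left(42990 - 1643\right) = 41 \left(-4844 - \frac{29}{\left(-139\right) \left(1 - 139\right)}\right) \left(42990 - 1643\right) = 41 \left(-4844 - - \frac{29}{139 \left(-138\right)}\right) 41347 = 41 \left(-4844 - \left(- \frac{29}{139}\right) \left(- \frac{1}{138}\right)\right) 41347 = 41 \left(-4844 - \frac{29}{19182}\right) 41347 = 41 \left(\left(- \frac{92917637}{19182}\right) 41347\right) = 41 \left(- \frac{3841865537039}{19182}\right) = - \frac{157516487018599}{19182}$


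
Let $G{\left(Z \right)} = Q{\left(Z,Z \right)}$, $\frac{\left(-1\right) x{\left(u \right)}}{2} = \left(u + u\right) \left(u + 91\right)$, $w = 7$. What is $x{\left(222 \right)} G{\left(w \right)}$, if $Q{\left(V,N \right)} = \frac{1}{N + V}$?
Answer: $- \frac{138972}{7} \approx -19853.0$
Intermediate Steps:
$x{\left(u \right)} = - 4 u \left(91 + u\right)$ ($x{\left(u \right)} = - 2 \left(u + u\right) \left(u + 91\right) = - 2 \cdot 2 u \left(91 + u\right) = - 4 u \left(91 + u\right)$)
$G{\left(Z \right)} = \frac{1}{2 Z}$ ($G{\left(Z \right)} = \frac{1}{Z + Z} = \frac{1}{2 Z}$)
$x{\left(222 \right)} G{\left(w \right)} = \left(-4\right) 222 \left(91 + 222\right) \frac{1}{2 \cdot 7} = \left(-4\right) 222 \cdot 313 \cdot \frac{1}{2} \cdot \frac{1}{7} = \left(-277944\right) \frac{1}{14} = - \frac{138972}{7}$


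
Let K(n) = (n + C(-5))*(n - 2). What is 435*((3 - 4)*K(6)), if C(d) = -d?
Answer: -19140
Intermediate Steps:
K(n) = (-2 + n)*(5 + n) (K(n) = (n - 1*(-5))*(n - 2) = (n + 5)*(-2 + n) = (5 + n)*(-2 + n) = (-2 + n)*(5 + n))
435*((3 - 4)*K(6)) = 435*((3 - 4)*(-10 + 6² + 3*6)) = 435*(-(-10 + 36 + 18)) = 435*(-1*44) = 435*(-44) = -19140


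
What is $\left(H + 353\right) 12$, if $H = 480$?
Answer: $9996$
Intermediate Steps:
$\left(H + 353\right) 12 = \left(480 + 353\right) 12 = 833 \cdot 12 = 9996$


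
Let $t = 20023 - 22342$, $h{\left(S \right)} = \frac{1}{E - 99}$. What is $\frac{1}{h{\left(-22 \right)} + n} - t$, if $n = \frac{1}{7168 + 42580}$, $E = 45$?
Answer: $\frac{56276997}{24847} \approx 2264.9$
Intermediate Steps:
$h{\left(S \right)} = - \frac{1}{54}$ ($h{\left(S \right)} = \frac{1}{45 - 99} = \frac{1}{-54} = - \frac{1}{54}$)
$n = \frac{1}{49748} \approx 2.0101 \cdot 10^{-5}$
$t = -2319$ ($t = 20023 - 22342 = -2319$)
$\frac{1}{h{\left(-22 \right)} + n} - t = \frac{1}{- \frac{1}{54} + \frac{1}{49748}} - -2319 = \frac{1}{- \frac{24847}{1343196}} + 2319 = - \frac{1343196}{24847} + 2319 = \frac{56276997}{24847}$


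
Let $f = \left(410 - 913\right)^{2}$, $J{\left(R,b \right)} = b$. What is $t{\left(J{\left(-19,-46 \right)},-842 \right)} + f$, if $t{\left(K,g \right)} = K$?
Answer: $252963$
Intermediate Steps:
$f = 253009$ ($f = \left(-503\right)^{2} = 253009$)
$t{\left(J{\left(-19,-46 \right)},-842 \right)} + f = -46 + 253009 = 252963$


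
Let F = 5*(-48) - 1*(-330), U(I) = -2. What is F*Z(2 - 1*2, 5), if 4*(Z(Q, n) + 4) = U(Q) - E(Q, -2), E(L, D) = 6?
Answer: -540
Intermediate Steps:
Z(Q, n) = -6 (Z(Q, n) = -4 + (-2 - 1*6)/4 = -4 + (-2 - 6)/4 = -4 + (1/4)*(-8) = -4 - 2 = -6)
F = 90 (F = -240 + 330 = 90)
F*Z(2 - 1*2, 5) = 90*(-6) = -540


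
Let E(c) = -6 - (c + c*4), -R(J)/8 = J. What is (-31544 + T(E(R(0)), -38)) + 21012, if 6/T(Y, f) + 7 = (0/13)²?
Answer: -73730/7 ≈ -10533.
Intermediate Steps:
R(J) = -8*J
E(c) = -6 - 5*c (E(c) = -6 - (c + 4*c) = -6 - 5*c)
T(Y, f) = -6/7 (T(Y, f) = 6/(-7 + (0/13)²) = 6/(-7 + (0*(1/13))²) = 6/(-7 + 0²) = 6/(-7 + 0) = 6/(-7) = 6*(-⅐) = -6/7)
(-31544 + T(E(R(0)), -38)) + 21012 = (-31544 - 6/7) + 21012 = -220814/7 + 21012 = -73730/7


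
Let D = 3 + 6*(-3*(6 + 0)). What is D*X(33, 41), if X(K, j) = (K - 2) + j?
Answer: -7560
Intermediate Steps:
D = -105 (D = 3 + 6*(-3*6) = 3 + 6*(-18) = 3 - 108 = -105)
X(K, j) = -2 + K + j (X(K, j) = (-2 + K) + j = -2 + K + j)
D*X(33, 41) = -105*(-2 + 33 + 41) = -105*72 = -7560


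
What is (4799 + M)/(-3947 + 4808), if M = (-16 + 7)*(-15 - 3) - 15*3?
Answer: 4916/861 ≈ 5.7096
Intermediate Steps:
M = 117 (M = -9*(-18) - 45 = 162 - 45 = 117)
(4799 + M)/(-3947 + 4808) = (4799 + 117)/(-3947 + 4808) = 4916/861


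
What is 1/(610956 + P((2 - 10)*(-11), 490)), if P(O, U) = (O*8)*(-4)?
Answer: 1/608140 ≈ 1.6444e-6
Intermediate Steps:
P(O, U) = -32*O (P(O, U) = (8*O)*(-4) = -32*O)
1/(610956 + P((2 - 10)*(-11), 490)) = 1/(610956 - 32*(2 - 10)*(-11)) = 1/(610956 - (-256)*(-11)) = 1/(610956 - 32*88) = 1/(610956 - 2816) = 1/608140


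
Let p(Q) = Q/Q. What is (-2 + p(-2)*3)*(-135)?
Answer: -135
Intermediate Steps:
p(Q) = 1
(-2 + p(-2)*3)*(-135) = (-2 + 1*3)*(-135) = (-2 + 3)*(-135) = 1*(-135) = -135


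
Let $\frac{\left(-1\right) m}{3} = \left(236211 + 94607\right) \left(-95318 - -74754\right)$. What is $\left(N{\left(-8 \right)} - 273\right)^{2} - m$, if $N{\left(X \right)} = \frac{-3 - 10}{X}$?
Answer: $- \frac{1306160026343}{64} \approx -2.0409 \cdot 10^{10}$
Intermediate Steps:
$N{\left(X \right)} = - \frac{13}{X}$ ($N{\left(X \right)} = \frac{-3 - 10}{X} = - \frac{13}{X}$)
$m = 20408824056$ ($m = - 3 \left(236211 + 94607\right) \left(-95318 - -74754\right) = - 3 \cdot 330818 \left(-95318 + 74754\right) = - 3 \cdot 330818 \left(-20564\right) = \left(-3\right) \left(-6802941352\right) = 20408824056$)
$\left(N{\left(-8 \right)} - 273\right)^{2} - m = \left(- \frac{13}{-8} - 273\right)^{2} - 20408824056 = \left(\left(-13\right) \left(- \frac{1}{8}\right) - 273\right)^{2} - 20408824056 = \left(\frac{13}{8} - 273\right)^{2} - 20408824056 = \left(- \frac{2171}{8}\right)^{2} - 20408824056 = \frac{4713241}{64} - 20408824056 = - \frac{1306160026343}{64}$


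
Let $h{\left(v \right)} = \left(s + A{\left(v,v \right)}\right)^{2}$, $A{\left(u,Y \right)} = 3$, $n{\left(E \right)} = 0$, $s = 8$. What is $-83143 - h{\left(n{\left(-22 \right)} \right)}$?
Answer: $-83264$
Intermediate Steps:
$h{\left(v \right)} = 121$ ($h{\left(v \right)} = \left(8 + 3\right)^{2} = 11^{2} = 121$)
$-83143 - h{\left(n{\left(-22 \right)} \right)} = -83143 - 121 = -83264$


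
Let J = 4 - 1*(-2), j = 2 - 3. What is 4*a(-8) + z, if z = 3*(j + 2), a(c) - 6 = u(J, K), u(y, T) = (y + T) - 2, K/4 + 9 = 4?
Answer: -37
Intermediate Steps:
j = -1
J = 6 (J = 4 + 2 = 6)
K = -20 (K = -36 + 4*4 = -36 + 16 = -20)
u(y, T) = -2 + T + y (u(y, T) = (T + y) - 2 = -2 + T + y)
a(c) = -10 (a(c) = 6 + (-2 - 20 + 6) = 6 - 16 = -10)
z = 3 (z = 3*(-1 + 2) = 3*1 = 3)
4*a(-8) + z = 4*(-10) + 3 = -40 + 3 = -37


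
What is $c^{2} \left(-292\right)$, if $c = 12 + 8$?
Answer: $-116800$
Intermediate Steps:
$c = 20$
$c^{2} \left(-292\right) = 20^{2} \left(-292\right) = 400 \left(-292\right) = -116800$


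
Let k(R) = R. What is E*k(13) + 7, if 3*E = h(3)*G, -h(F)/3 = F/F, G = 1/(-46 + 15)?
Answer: 230/31 ≈ 7.4194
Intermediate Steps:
G = -1/31 (G = 1/(-31) = -1/31 ≈ -0.032258)
h(F) = -3 (h(F) = -3*F/F = -3*1 = -3)
E = 1/31 (E = (-3*(-1/31))/3 = (1/3)*(3/31) = 1/31 ≈ 0.032258)
E*k(13) + 7 = (1/31)*13 + 7 = 13/31 + 7 = 230/31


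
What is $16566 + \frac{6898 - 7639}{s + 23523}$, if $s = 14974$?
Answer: $\frac{637740561}{38497} \approx 16566.0$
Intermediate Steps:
$16566 + \frac{6898 - 7639}{s + 23523} = 16566 + \frac{6898 - 7639}{14974 + 23523} = 16566 - \frac{741}{38497} = \frac{637740561}{38497}$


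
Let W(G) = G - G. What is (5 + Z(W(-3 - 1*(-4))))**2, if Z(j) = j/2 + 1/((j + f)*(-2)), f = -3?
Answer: 961/36 ≈ 26.694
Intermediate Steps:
W(G) = 0
Z(j) = j/2 - 1/(2*(-3 + j)) (Z(j) = j/2 + 1/((j - 3)*(-2)) = j*(1/2) - 1/2/(-3 + j) = j/2 - 1/(2*(-3 + j)))
(5 + Z(W(-3 - 1*(-4))))**2 = (5 + (-1 + 0**2 - 3*0)/(2*(-3 + 0)))**2 = (5 + (1/2)*(-1 + 0 + 0)/(-3))**2 = (5 + (1/2)*(-1/3)*(-1))**2 = (5 + 1/6)**2 = (31/6)**2 = 961/36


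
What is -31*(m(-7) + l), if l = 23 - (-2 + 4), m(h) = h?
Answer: -434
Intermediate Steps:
l = 21 (l = 23 - 2 = 21)
-31*(m(-7) + l) = -31*(-7 + 21) = -31*14 = -434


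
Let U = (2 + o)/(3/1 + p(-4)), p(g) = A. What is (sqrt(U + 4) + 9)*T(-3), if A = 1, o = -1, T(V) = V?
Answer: -27 - 3*sqrt(17)/2 ≈ -33.185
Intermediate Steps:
p(g) = 1
U = 1/4 (U = (2 - 1)/(3/1 + 1) = 1/(3*1 + 1) = 1/(3 + 1) = 1/4 ≈ 0.25000)
(sqrt(U + 4) + 9)*T(-3) = (sqrt(1/4 + 4) + 9)*(-3) = (sqrt(17/4) + 9)*(-3) = (sqrt(17)/2 + 9)*(-3) = (9 + sqrt(17)/2)*(-3) = -27 - 3*sqrt(17)/2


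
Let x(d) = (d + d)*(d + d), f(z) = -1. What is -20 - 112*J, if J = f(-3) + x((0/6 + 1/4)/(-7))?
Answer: 640/7 ≈ 91.429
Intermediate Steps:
x(d) = 4*d² (x(d) = (2*d)*(2*d) = 4*d²)
J = -195/196 (J = -1 + 4*((0/6 + 1/4)/(-7))² = -1 + 4*((0*(⅙) + 1*(¼))*(-⅐))² = -1 + 4*((0 + ¼)*(-⅐))² = -1 + 4*((¼)*(-⅐))² = -1 + 4*(-1/28)² = -1 + 4*(1/784) = -1 + 1/196 = -195/196 ≈ -0.99490)
-20 - 112*J = -20 - 112*(-195/196) = -20 + 780/7 = 640/7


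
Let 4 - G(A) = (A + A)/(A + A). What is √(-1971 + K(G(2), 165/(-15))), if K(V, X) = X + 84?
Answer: I*√1898 ≈ 43.566*I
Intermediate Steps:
G(A) = 3 (G(A) = 4 - (A + A)/(A + A) = 4 - 2*A/(2*A) = 4 - 2*A*1/(2*A) = 4 - 1*1 = 4 - 1 = 3)
K(V, X) = 84 + X
√(-1971 + K(G(2), 165/(-15))) = √(-1971 + (84 + 165/(-15))) = √(-1971 + (84 + 165*(-1/15))) = √(-1971 + (84 - 11)) = √(-1971 + 73) = √(-1898) = I*√1898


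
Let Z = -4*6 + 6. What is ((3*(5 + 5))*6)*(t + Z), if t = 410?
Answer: 70560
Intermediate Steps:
Z = -18 (Z = -24 + 6 = -18)
((3*(5 + 5))*6)*(t + Z) = ((3*(5 + 5))*6)*(410 - 18) = ((3*10)*6)*392 = (30*6)*392 = 180*392 = 70560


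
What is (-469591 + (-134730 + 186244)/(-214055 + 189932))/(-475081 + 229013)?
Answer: 263441749/138044148 ≈ 1.9084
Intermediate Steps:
(-469591 + (-134730 + 186244)/(-214055 + 189932))/(-475081 + 229013) = (-469591 + 51514/(-24123))/(-246068) = (-469591 + 51514*(-1/24123))*(-1/246068) = (-469591 - 1198/561)*(-1/246068) = -263441749/561*(-1/246068) = 263441749/138044148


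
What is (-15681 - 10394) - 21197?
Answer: -47272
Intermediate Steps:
(-15681 - 10394) - 21197 = -26075 - 21197 = -47272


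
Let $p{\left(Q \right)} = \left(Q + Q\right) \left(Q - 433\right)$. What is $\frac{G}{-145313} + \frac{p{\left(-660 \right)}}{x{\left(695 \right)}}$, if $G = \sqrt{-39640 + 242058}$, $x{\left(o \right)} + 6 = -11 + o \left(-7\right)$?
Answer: $- \frac{721380}{2441} - \frac{\sqrt{202418}}{145313} \approx -295.53$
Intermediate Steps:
$p{\left(Q \right)} = 2 Q \left(-433 + Q\right)$
$x{\left(o \right)} = -17 - 7 o$ ($x{\left(o \right)} = -6 + \left(-11 + o \left(-7\right)\right) = -6 - \left(11 + 7 o\right) = -17 - 7 o$)
$G = \sqrt{202418} \approx 449.91$
$\frac{G}{-145313} + \frac{p{\left(-660 \right)}}{x{\left(695 \right)}} = \frac{\sqrt{202418}}{-145313} + \frac{2 \left(-660\right) \left(-433 - 660\right)}{-17 - 4865} = \sqrt{202418} \left(- \frac{1}{145313}\right) + \frac{2 \left(-660\right) \left(-1093\right)}{-17 - 4865} = - \frac{\sqrt{202418}}{145313} + \frac{1442760}{-4882} = - \frac{\sqrt{202418}}{145313} + 1442760 \left(- \frac{1}{4882}\right) = - \frac{\sqrt{202418}}{145313} - \frac{721380}{2441} = - \frac{721380}{2441} - \frac{\sqrt{202418}}{145313}$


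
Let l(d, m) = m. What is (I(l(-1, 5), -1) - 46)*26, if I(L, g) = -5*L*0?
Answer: -1196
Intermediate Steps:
I(L, g) = 0
(I(l(-1, 5), -1) - 46)*26 = (0 - 46)*26 = -46*26 = -1196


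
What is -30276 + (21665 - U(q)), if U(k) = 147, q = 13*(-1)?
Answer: -8758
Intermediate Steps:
q = -13
-30276 + (21665 - U(q)) = -30276 + (21665 - 1*147) = -30276 + (21665 - 147) = -30276 + 21518 = -8758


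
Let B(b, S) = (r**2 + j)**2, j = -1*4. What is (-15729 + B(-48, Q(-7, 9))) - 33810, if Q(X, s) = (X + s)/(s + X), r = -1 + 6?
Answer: -49098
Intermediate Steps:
r = 5
j = -4
Q(X, s) = 1 (Q(X, s) = (X + s)/(X + s) = 1)
B(b, S) = 441 (B(b, S) = (5**2 - 4)**2 = (25 - 4)**2 = 21**2 = 441)
(-15729 + B(-48, Q(-7, 9))) - 33810 = (-15729 + 441) - 33810 = -15288 - 33810 = -49098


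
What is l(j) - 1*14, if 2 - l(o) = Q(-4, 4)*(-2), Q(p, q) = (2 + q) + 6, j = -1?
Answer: 12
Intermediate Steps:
Q(p, q) = 8 + q
l(o) = 26 (l(o) = 2 - (8 + 4)*(-2) = 2 - 12*(-2) = 2 - 1*(-24) = 2 + 24 = 26)
l(j) - 1*14 = 26 - 1*14 = 26 - 14 = 12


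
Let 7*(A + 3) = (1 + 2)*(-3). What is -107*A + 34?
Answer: 3448/7 ≈ 492.57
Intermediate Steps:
A = -30/7 (A = -3 + ((1 + 2)*(-3))/7 = -3 + (3*(-3))/7 = -3 + (⅐)*(-9) = -3 - 9/7 = -30/7 ≈ -4.2857)
-107*A + 34 = -107*(-30/7) + 34 = 3210/7 + 34 = 3448/7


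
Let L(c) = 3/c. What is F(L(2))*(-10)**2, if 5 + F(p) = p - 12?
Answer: -1550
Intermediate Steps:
F(p) = -17 + p (F(p) = -5 + (p - 12) = -5 + (-12 + p) = -17 + p)
F(L(2))*(-10)**2 = (-17 + 3/2)*(-10)**2 = (-17 + 3*(1/2))*100 = (-17 + 3/2)*100 = -31/2*100 = -1550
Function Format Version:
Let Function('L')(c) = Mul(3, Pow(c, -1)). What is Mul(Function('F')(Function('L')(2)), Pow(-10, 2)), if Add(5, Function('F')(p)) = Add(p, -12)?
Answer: -1550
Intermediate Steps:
Function('F')(p) = Add(-17, p) (Function('F')(p) = Add(-5, Add(p, -12)) = Add(-5, Add(-12, p)) = Add(-17, p))
Mul(Function('F')(Function('L')(2)), Pow(-10, 2)) = Mul(Add(-17, Mul(3, Pow(2, -1))), Pow(-10, 2)) = Mul(Add(-17, Mul(3, Rational(1, 2))), 100) = Mul(Add(-17, Rational(3, 2)), 100) = Mul(Rational(-31, 2), 100) = -1550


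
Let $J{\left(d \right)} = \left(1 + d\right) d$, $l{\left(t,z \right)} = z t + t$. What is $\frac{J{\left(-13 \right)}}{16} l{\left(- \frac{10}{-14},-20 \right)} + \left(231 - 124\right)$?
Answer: $- \frac{709}{28} \approx -25.321$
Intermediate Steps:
$l{\left(t,z \right)} = t + t z$ ($l{\left(t,z \right)} = t z + t = t + t z$)
$J{\left(d \right)} = d \left(1 + d\right)$
$\frac{J{\left(-13 \right)}}{16} l{\left(- \frac{10}{-14},-20 \right)} + \left(231 - 124\right) = \frac{\left(-13\right) \left(1 - 13\right)}{16} - \frac{10}{-14} \left(1 - 20\right) + \left(231 - 124\right) = \left(-13\right) \left(-12\right) \frac{1}{16} \left(-10\right) \left(- \frac{1}{14}\right) \left(-19\right) + 107 = 156 \cdot \frac{1}{16} \cdot \frac{5}{7} \left(-19\right) + 107 = \frac{39}{4} \left(- \frac{95}{7}\right) + 107 = - \frac{3705}{28} + 107 = - \frac{709}{28}$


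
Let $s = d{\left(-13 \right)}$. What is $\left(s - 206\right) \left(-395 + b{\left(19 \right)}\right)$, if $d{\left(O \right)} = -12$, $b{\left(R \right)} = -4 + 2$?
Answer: $86546$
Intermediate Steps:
$b{\left(R \right)} = -2$
$s = -12$
$\left(s - 206\right) \left(-395 + b{\left(19 \right)}\right) = \left(-12 - 206\right) \left(-395 - 2\right) = \left(-218\right) \left(-397\right) = 86546$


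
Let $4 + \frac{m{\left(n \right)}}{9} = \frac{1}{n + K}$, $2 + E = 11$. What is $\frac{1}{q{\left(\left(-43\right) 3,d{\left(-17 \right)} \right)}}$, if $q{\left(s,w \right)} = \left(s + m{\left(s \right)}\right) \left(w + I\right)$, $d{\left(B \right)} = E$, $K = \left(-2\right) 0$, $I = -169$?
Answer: $\frac{43}{1135680} \approx 3.7863 \cdot 10^{-5}$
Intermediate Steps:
$K = 0$
$E = 9$ ($E = -2 + 11 = 9$)
$m{\left(n \right)} = -36 + \frac{9}{n}$ ($m{\left(n \right)} = -36 + \frac{9}{n + 0} = -36 + \frac{9}{n}$)
$d{\left(B \right)} = 9$
$q{\left(s,w \right)} = \left(-169 + w\right) \left(-36 + s + \frac{9}{s}\right)$ ($q{\left(s,w \right)} = \left(s - \left(36 - \frac{9}{s}\right)\right) \left(w - 169\right) = \left(-36 + s + \frac{9}{s}\right) \left(-169 + w\right) = \left(-169 + w\right) \left(-36 + s + \frac{9}{s}\right)$)
$\frac{1}{q{\left(\left(-43\right) 3,d{\left(-17 \right)} \right)}} = \frac{1}{6084 - \frac{1521}{\left(-43\right) 3} - 169 \left(\left(-43\right) 3\right) - 324 + \left(-43\right) 3 \cdot 9 + 9 \cdot 9 \frac{1}{\left(-43\right) 3}} = \frac{1}{6084 - \frac{1521}{-129} - -21801 - 324 - 1161 + 9 \cdot 9 \frac{1}{-129}} = \frac{1}{6084 - - \frac{507}{43} + 21801 - 324 - 1161 + 9 \cdot 9 \left(- \frac{1}{129}\right)} = \frac{1}{6084 + \frac{507}{43} + 21801 - 324 - 1161 - \frac{27}{43}} = \frac{1}{\frac{1135680}{43}} = \frac{43}{1135680}$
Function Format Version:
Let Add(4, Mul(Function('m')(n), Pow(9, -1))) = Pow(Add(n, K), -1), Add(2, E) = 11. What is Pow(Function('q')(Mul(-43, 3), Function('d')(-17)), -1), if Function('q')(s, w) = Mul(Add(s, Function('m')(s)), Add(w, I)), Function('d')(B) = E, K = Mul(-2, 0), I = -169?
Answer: Rational(43, 1135680) ≈ 3.7863e-5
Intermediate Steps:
K = 0
E = 9 (E = Add(-2, 11) = 9)
Function('m')(n) = Add(-36, Mul(9, Pow(n, -1))) (Function('m')(n) = Add(-36, Mul(9, Pow(Add(n, 0), -1))) = Add(-36, Mul(9, Pow(n, -1))))
Function('d')(B) = 9
Function('q')(s, w) = Mul(Add(-169, w), Add(-36, s, Mul(9, Pow(s, -1)))) (Function('q')(s, w) = Mul(Add(s, Add(-36, Mul(9, Pow(s, -1)))), Add(w, -169)) = Mul(Add(-36, s, Mul(9, Pow(s, -1))), Add(-169, w)) = Mul(Add(-169, w), Add(-36, s, Mul(9, Pow(s, -1)))))
Pow(Function('q')(Mul(-43, 3), Function('d')(-17)), -1) = Pow(Add(6084, Mul(-1521, Pow(Mul(-43, 3), -1)), Mul(-169, Mul(-43, 3)), Mul(-36, 9), Mul(Mul(-43, 3), 9), Mul(9, 9, Pow(Mul(-43, 3), -1))), -1) = Pow(Add(6084, Mul(-1521, Pow(-129, -1)), Mul(-169, -129), -324, Mul(-129, 9), Mul(9, 9, Pow(-129, -1))), -1) = Pow(Add(6084, Mul(-1521, Rational(-1, 129)), 21801, -324, -1161, Mul(9, 9, Rational(-1, 129))), -1) = Pow(Add(6084, Rational(507, 43), 21801, -324, -1161, Rational(-27, 43)), -1) = Pow(Rational(1135680, 43), -1) = Rational(43, 1135680)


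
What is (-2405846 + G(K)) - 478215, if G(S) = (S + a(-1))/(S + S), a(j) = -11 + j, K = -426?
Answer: -409536589/142 ≈ -2.8841e+6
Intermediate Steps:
G(S) = (-12 + S)/(2*S) (G(S) = (S + (-11 - 1))/(S + S) = (S - 12)/((2*S)) = (-12 + S)*(1/(2*S)) = (-12 + S)/(2*S))
(-2405846 + G(K)) - 478215 = (-2405846 + (½)*(-12 - 426)/(-426)) - 478215 = (-2405846 + (½)*(-1/426)*(-438)) - 478215 = (-2405846 + 73/142) - 478215 = -341630059/142 - 478215 = -409536589/142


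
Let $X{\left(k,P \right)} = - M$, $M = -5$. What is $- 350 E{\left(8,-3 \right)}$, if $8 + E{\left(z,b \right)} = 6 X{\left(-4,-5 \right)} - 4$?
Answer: $-6300$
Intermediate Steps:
$X{\left(k,P \right)} = 5$ ($X{\left(k,P \right)} = \left(-1\right) \left(-5\right) = 5$)
$E{\left(z,b \right)} = 18$ ($E{\left(z,b \right)} = -8 + \left(6 \cdot 5 - 4\right) = -8 + \left(30 - 4\right) = -8 + 26 = 18$)
$- 350 E{\left(8,-3 \right)} = \left(-350\right) 18 = -6300$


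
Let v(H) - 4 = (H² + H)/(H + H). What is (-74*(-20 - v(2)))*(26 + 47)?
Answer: 137751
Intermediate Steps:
v(H) = 4 + (H + H²)/(2*H) (v(H) = 4 + (H² + H)/(H + H) = 4 + (H + H²)/((2*H)) = 4 + (H + H²)*(1/(2*H)) = 4 + (H + H²)/(2*H))
(-74*(-20 - v(2)))*(26 + 47) = (-74*(-20 - (9/2 + (½)*2)))*(26 + 47) = -74*(-20 - (9/2 + 1))*73 = -74*(-20 - 1*11/2)*73 = -74*(-20 - 11/2)*73 = -74*(-51/2)*73 = 1887*73 = 137751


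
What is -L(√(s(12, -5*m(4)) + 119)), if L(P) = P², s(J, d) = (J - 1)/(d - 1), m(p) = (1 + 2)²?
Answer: -5463/46 ≈ -118.76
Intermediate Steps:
m(p) = 9 (m(p) = 3² = 9)
s(J, d) = (-1 + J)/(-1 + d)
-L(√(s(12, -5*m(4)) + 119)) = -(√((-1 + 12)/(-1 - 5*9) + 119))² = -(√(11/(-1 - 45) + 119))² = -(√(11/(-46) + 119))² = -(√(-1/46*11 + 119))² = -(√(-11/46 + 119))² = -(√(5463/46))² = -(3*√27922/46)² = -1*5463/46 = -5463/46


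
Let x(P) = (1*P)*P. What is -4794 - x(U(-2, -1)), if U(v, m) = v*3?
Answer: -4830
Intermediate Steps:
U(v, m) = 3*v
x(P) = P² (x(P) = P*P = P²)
-4794 - x(U(-2, -1)) = -4794 - (3*(-2))² = -4794 - 1*(-6)² = -4794 - 1*36 = -4794 - 36 = -4830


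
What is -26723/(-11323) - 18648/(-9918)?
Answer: 26455001/6238973 ≈ 4.2403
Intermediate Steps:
-26723/(-11323) - 18648/(-9918) = -26723*(-1/11323) - 18648*(-1/9918) = 26723/11323 + 1036/551 = 26455001/6238973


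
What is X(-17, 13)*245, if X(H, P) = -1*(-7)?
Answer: 1715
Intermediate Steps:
X(H, P) = 7
X(-17, 13)*245 = 7*245 = 1715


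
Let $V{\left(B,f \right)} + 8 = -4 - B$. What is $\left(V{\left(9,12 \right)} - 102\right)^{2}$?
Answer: $15129$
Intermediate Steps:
$V{\left(B,f \right)} = -12 - B$ ($V{\left(B,f \right)} = -8 - \left(4 + B\right) = -12 - B$)
$\left(V{\left(9,12 \right)} - 102\right)^{2} = \left(\left(-12 - 9\right) - 102\right)^{2} = \left(-21 - 102\right)^{2} = \left(-123\right)^{2} = 15129$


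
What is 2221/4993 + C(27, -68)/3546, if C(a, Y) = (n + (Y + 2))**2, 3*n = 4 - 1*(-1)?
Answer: 256865251/159346602 ≈ 1.6120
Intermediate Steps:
n = 5/3 (n = (4 - 1*(-1))/3 = (4 + 1)/3 = (1/3)*5 = 5/3 ≈ 1.6667)
C(a, Y) = (11/3 + Y)**2 (C(a, Y) = (5/3 + (Y + 2))**2 = (5/3 + (2 + Y))**2 = (11/3 + Y)**2)
2221/4993 + C(27, -68)/3546 = 2221/4993 + ((11 + 3*(-68))**2/9)/3546 = 2221*(1/4993) + ((11 - 204)**2/9)*(1/3546) = 2221/4993 + ((1/9)*(-193)**2)*(1/3546) = 2221/4993 + ((1/9)*37249)*(1/3546) = 2221/4993 + (37249/9)*(1/3546) = 2221/4993 + 37249/31914 = 256865251/159346602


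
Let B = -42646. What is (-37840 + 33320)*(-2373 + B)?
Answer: 203485880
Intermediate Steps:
(-37840 + 33320)*(-2373 + B) = (-37840 + 33320)*(-2373 - 42646) = -4520*(-45019) = 203485880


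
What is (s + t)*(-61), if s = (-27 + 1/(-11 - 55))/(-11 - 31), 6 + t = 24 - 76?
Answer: 9698573/2772 ≈ 3498.8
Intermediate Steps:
t = -58 (t = -6 + (24 - 76) = -6 - 52 = -58)
s = 1783/2772 (s = (-27 + 1/(-66))/(-42) = (-27 - 1/66)*(-1/42) = -1783/66*(-1/42) = 1783/2772 ≈ 0.64322)
(s + t)*(-61) = (1783/2772 - 58)*(-61) = -158993/2772*(-61) = 9698573/2772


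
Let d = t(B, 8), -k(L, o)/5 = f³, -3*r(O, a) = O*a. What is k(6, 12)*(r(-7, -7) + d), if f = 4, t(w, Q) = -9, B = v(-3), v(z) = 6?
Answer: 24320/3 ≈ 8106.7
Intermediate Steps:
B = 6
r(O, a) = -O*a/3
k(L, o) = -320 (k(L, o) = -5*4³ = -5*64 = -320)
d = -9
k(6, 12)*(r(-7, -7) + d) = -320*(-⅓*(-7)*(-7) - 9) = -320*(-49/3 - 9) = -320*(-76/3) = 24320/3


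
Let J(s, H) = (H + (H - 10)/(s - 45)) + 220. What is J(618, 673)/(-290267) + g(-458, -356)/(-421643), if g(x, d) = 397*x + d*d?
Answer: 2982234646618/23376308298071 ≈ 0.12758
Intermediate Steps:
g(x, d) = d**2 + 397*x (g(x, d) = 397*x + d**2 = d**2 + 397*x)
J(s, H) = 220 + H + (-10 + H)/(-45 + s) (J(s, H) = (H + (-10 + H)/(-45 + s)) + 220 = 220 + H + (-10 + H)/(-45 + s))
J(618, 673)/(-290267) + g(-458, -356)/(-421643) = ((-9910 - 44*673 + 220*618 + 673*618)/(-45 + 618))/(-290267) + ((-356)**2 + 397*(-458))/(-421643) = ((-9910 - 29612 + 135960 + 415914)/573)*(-1/290267) + (126736 - 181826)*(-1/421643) = ((1/573)*512352)*(-1/290267) - 55090*(-1/421643) = (170784/191)*(-1/290267) + 55090/421643 = -170784/55440997 + 55090/421643 = 2982234646618/23376308298071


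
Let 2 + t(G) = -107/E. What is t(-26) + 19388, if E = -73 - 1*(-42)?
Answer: 601073/31 ≈ 19389.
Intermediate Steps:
E = -31 (E = -73 + 42 = -31)
t(G) = 45/31 (t(G) = -2 - 107/(-31) = -2 - 107*(-1/31) = -2 + 107/31 = 45/31)
t(-26) + 19388 = 45/31 + 19388 = 601073/31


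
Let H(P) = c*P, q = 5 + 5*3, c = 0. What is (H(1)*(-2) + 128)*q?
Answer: 2560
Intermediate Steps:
q = 20 (q = 5 + 15 = 20)
H(P) = 0 (H(P) = 0*P = 0)
(H(1)*(-2) + 128)*q = (0*(-2) + 128)*20 = (0 + 128)*20 = 128*20 = 2560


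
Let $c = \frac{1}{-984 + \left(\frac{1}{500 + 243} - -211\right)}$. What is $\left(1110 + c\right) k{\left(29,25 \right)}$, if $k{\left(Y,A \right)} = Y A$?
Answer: $\frac{462197966825}{574338} \approx 8.0475 \cdot 10^{5}$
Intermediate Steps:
$k{\left(Y,A \right)} = A Y$
$c = - \frac{743}{574338}$ ($c = \frac{1}{-984 + \left(\frac{1}{743} + 211\right)} = \frac{1}{-984 + \frac{156774}{743}} = \frac{1}{- \frac{574338}{743}} = - \frac{743}{574338} \approx -0.0012937$)
$\left(1110 + c\right) k{\left(29,25 \right)} = \left(1110 - \frac{743}{574338}\right) 25 \cdot 29 = \frac{637514437}{574338} \cdot 725 = \frac{462197966825}{574338}$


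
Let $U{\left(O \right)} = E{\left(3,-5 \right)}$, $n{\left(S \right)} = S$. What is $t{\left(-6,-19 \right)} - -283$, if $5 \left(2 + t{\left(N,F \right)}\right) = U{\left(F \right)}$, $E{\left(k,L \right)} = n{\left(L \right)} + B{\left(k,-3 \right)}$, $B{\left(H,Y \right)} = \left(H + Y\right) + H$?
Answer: $\frac{1403}{5} \approx 280.6$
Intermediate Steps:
$B{\left(H,Y \right)} = Y + 2 H$
$E{\left(k,L \right)} = -3 + L + 2 k$ ($E{\left(k,L \right)} = L + \left(-3 + 2 k\right) = -3 + L + 2 k$)
$U{\left(O \right)} = -2$ ($U{\left(O \right)} = -3 - 5 + 2 \cdot 3 = -3 - 5 + 6 = -2$)
$t{\left(N,F \right)} = - \frac{12}{5}$ ($t{\left(N,F \right)} = -2 + \frac{1}{5} \left(-2\right) = -2 - \frac{2}{5} = - \frac{12}{5}$)
$t{\left(-6,-19 \right)} - -283 = - \frac{12}{5} - -283 = - \frac{12}{5} + 283 = \frac{1403}{5}$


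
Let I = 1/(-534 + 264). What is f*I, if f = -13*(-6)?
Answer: -13/45 ≈ -0.28889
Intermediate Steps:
I = -1/270 (I = 1/(-270) = -1/270 ≈ -0.0037037)
f = 78
f*I = 78*(-1/270) = -13/45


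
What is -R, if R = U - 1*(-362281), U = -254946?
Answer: -107335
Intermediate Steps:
R = 107335 (R = -254946 - 1*(-362281) = -254946 + 362281 = 107335)
-R = -1*107335 = -107335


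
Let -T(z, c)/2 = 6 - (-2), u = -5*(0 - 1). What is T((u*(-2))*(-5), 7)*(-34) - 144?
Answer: 400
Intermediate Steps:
u = 5 (u = -5*(-1) = 5)
T(z, c) = -16 (T(z, c) = -2*(6 - (-2)) = -2*(6 - 1*(-2)) = -2*(6 + 2) = -2*8 = -16)
T((u*(-2))*(-5), 7)*(-34) - 144 = -16*(-34) - 144 = 544 - 144 = 400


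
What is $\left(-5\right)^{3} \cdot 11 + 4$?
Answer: $-1371$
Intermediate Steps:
$\left(-5\right)^{3} \cdot 11 + 4 = \left(-125\right) 11 + 4 = -1375 + 4 = -1371$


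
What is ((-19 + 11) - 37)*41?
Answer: -1845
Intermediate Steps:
((-19 + 11) - 37)*41 = (-8 - 37)*41 = -45*41 = -1845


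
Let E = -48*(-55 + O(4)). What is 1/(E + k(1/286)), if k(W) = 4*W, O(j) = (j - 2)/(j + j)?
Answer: 143/375806 ≈ 0.00038052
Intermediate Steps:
O(j) = (-2 + j)/(2*j) (O(j) = (-2 + j)/((2*j)) = (-2 + j)*(1/(2*j)) = (-2 + j)/(2*j))
E = 2628 (E = -48*(-55 + (½)*(-2 + 4)/4) = -48*(-55 + (½)*(¼)*2) = -48*(-55 + ¼) = -48*(-219/4) = 2628)
1/(E + k(1/286)) = 1/(2628 + 4/286) = 1/(2628 + 4*(1/286)) = 1/(2628 + 2/143) = 1/(375806/143) = 143/375806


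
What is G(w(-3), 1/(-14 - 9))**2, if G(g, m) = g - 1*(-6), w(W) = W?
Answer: 9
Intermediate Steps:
G(g, m) = 6 + g (G(g, m) = g + 6 = 6 + g)
G(w(-3), 1/(-14 - 9))**2 = (6 - 3)**2 = 3**2 = 9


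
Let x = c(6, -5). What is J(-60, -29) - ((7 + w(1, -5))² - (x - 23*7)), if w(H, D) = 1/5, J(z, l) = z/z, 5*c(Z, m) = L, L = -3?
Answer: -5311/25 ≈ -212.44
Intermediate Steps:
c(Z, m) = -⅗ (c(Z, m) = (⅕)*(-3) = -⅗)
x = -⅗ ≈ -0.60000
J(z, l) = 1
w(H, D) = ⅕
J(-60, -29) - ((7 + w(1, -5))² - (x - 23*7)) = 1 - ((7 + ⅕)² - (-⅗ - 23*7)) = 1 - ((36/5)² - (-⅗ - 161)) = 1 - (1296/25 - 1*(-808/5)) = 1 - (1296/25 + 808/5) = 1 - 1*5336/25 = 1 - 5336/25 = -5311/25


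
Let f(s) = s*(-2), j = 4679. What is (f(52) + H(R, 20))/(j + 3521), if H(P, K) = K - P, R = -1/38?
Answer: -3191/311600 ≈ -0.010241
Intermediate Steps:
f(s) = -2*s
R = -1/38 (R = -1*1/38 = -1/38 ≈ -0.026316)
(f(52) + H(R, 20))/(j + 3521) = (-2*52 + (20 - 1*(-1/38)))/(4679 + 3521) = (-104 + (20 + 1/38))/8200 = (-104 + 761/38)*(1/8200) = -3191/38*1/8200 = -3191/311600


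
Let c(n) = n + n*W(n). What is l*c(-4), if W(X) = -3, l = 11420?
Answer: 91360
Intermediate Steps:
c(n) = -2*n (c(n) = n + n*(-3) = n - 3*n = -2*n)
l*c(-4) = 11420*(-2*(-4)) = 11420*8 = 91360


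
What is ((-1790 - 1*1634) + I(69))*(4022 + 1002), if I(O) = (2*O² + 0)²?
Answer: 455501261440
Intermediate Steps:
I(O) = 4*O⁴ (I(O) = (2*O²)² = 4*O⁴)
((-1790 - 1*1634) + I(69))*(4022 + 1002) = ((-1790 - 1*1634) + 4*69⁴)*(4022 + 1002) = ((-1790 - 1634) + 4*22667121)*5024 = (-3424 + 90668484)*5024 = 90665060*5024 = 455501261440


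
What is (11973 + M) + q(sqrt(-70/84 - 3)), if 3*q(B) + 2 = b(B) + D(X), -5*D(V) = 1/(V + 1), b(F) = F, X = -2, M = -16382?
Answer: -22048/5 + I*sqrt(138)/18 ≈ -4409.6 + 0.65263*I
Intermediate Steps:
D(V) = -1/(5*(1 + V)) (D(V) = -1/(5*(V + 1)) = -1/(5*(1 + V)))
q(B) = -3/5 + B/3 (q(B) = -2/3 + (B - 1/(5 + 5*(-2)))/3 = -2/3 + (B - 1/(5 - 10))/3 = -2/3 + (B - 1/(-5))/3 = -2/3 + (B - 1*(-1/5))/3 = -2/3 + (B + 1/5)/3 = -2/3 + (1/5 + B)/3 = -2/3 + (1/15 + B/3) = -3/5 + B/3)
(11973 + M) + q(sqrt(-70/84 - 3)) = (11973 - 16382) + (-3/5 + sqrt(-70/84 - 3)/3) = -4409 + (-3/5 + sqrt(-70*1/84 - 3)/3) = -4409 + (-3/5 + sqrt(-5/6 - 3)/3) = -4409 + (-3/5 + sqrt(-23/6)/3) = -4409 + (-3/5 + (I*sqrt(138)/6)/3) = -4409 + (-3/5 + I*sqrt(138)/18) = -22048/5 + I*sqrt(138)/18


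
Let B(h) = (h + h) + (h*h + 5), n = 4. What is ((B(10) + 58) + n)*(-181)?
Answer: -33847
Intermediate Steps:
B(h) = 5 + h² + 2*h (B(h) = 2*h + (h² + 5) = 2*h + (5 + h²) = 5 + h² + 2*h)
((B(10) + 58) + n)*(-181) = (((5 + 10² + 2*10) + 58) + 4)*(-181) = (((5 + 100 + 20) + 58) + 4)*(-181) = ((125 + 58) + 4)*(-181) = (183 + 4)*(-181) = 187*(-181) = -33847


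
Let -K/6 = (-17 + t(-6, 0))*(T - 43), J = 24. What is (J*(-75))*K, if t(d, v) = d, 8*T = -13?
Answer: 11084850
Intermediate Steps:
T = -13/8 (T = (⅛)*(-13) = -13/8 ≈ -1.6250)
K = -24633/4 (K = -6*(-17 - 6)*(-13/8 - 43) = -(-138)*(-357)/8 = -6*8211/8 = -24633/4 ≈ -6158.3)
(J*(-75))*K = (24*(-75))*(-24633/4) = -1800*(-24633/4) = 11084850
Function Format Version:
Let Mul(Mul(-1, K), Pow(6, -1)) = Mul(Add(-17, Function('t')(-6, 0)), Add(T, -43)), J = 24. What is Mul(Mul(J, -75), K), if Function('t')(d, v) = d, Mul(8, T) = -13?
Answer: 11084850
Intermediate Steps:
T = Rational(-13, 8) (T = Mul(Rational(1, 8), -13) = Rational(-13, 8) ≈ -1.6250)
K = Rational(-24633, 4) (K = Mul(-6, Mul(Add(-17, -6), Add(Rational(-13, 8), -43))) = Mul(-6, Mul(-23, Rational(-357, 8))) = Mul(-6, Rational(8211, 8)) = Rational(-24633, 4) ≈ -6158.3)
Mul(Mul(J, -75), K) = Mul(Mul(24, -75), Rational(-24633, 4)) = Mul(-1800, Rational(-24633, 4)) = 11084850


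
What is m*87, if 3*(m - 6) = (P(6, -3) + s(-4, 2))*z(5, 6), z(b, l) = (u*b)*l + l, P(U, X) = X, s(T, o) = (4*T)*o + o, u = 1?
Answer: -33930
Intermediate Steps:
s(T, o) = o + 4*T*o (s(T, o) = 4*T*o + o = o + 4*T*o)
z(b, l) = l + b*l (z(b, l) = (1*b)*l + l = b*l + l = l + b*l)
m = -390 (m = 6 + ((-3 + 2*(1 + 4*(-4)))*(6*(1 + 5)))/3 = 6 + ((-3 + 2*(1 - 16))*(6*6))/3 = 6 + ((-3 + 2*(-15))*36)/3 = 6 + ((-3 - 30)*36)/3 = 6 + (-33*36)/3 = 6 + (1/3)*(-1188) = 6 - 396 = -390)
m*87 = -390*87 = -33930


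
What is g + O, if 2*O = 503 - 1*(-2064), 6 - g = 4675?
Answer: -6771/2 ≈ -3385.5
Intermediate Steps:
g = -4669 (g = 6 - 1*4675 = 6 - 4675 = -4669)
O = 2567/2 (O = (503 - 1*(-2064))/2 = (503 + 2064)/2 = (1/2)*2567 = 2567/2 ≈ 1283.5)
g + O = -4669 + 2567/2 = -6771/2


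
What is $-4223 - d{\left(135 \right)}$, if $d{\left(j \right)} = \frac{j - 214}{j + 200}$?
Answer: $- \frac{1414626}{335} \approx -4222.8$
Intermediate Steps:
$d{\left(j \right)} = \frac{-214 + j}{200 + j}$
$-4223 - d{\left(135 \right)} = -4223 - \frac{-214 + 135}{200 + 135} = -4223 - \frac{1}{335} \left(-79\right) = -4223 - - \frac{79}{335} = -4223 + \frac{79}{335} = - \frac{1414626}{335}$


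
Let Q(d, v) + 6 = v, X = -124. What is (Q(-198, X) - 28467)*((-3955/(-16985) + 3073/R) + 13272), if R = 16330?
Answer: -21054859955872407/55473010 ≈ -3.7955e+8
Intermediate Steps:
Q(d, v) = -6 + v
(Q(-198, X) - 28467)*((-3955/(-16985) + 3073/R) + 13272) = ((-6 - 124) - 28467)*((-3955/(-16985) + 3073/16330) + 13272) = (-130 - 28467)*((-3955*(-1/16985) + 3073*(1/16330)) + 13272) = -28597*((791/3397 + 3073/16330) + 13272) = -28597*(23356011/55473010 + 13272) = -28597*736261144731/55473010 = -21054859955872407/55473010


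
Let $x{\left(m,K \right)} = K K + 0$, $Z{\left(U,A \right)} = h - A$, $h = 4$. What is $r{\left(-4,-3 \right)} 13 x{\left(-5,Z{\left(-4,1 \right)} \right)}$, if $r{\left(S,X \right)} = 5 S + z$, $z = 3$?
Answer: $-1989$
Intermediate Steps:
$Z{\left(U,A \right)} = 4 - A$
$x{\left(m,K \right)} = K^{2}$ ($x{\left(m,K \right)} = K^{2} + 0 = K^{2}$)
$r{\left(S,X \right)} = 3 + 5 S$ ($r{\left(S,X \right)} = 5 S + 3 = 3 + 5 S$)
$r{\left(-4,-3 \right)} 13 x{\left(-5,Z{\left(-4,1 \right)} \right)} = \left(3 + 5 \left(-4\right)\right) 13 \left(4 - 1\right)^{2} = \left(3 - 20\right) 13 \left(4 - 1\right)^{2} = \left(-17\right) 13 \cdot 3^{2} = \left(-221\right) 9 = -1989$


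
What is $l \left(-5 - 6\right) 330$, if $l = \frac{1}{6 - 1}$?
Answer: $-726$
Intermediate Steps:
$l = \frac{1}{5} \approx 0.2$
$l \left(-5 - 6\right) 330 = \frac{-5 - 6}{5} \cdot 330 = \frac{1}{5} \left(-11\right) 330 = \left(- \frac{11}{5}\right) 330 = -726$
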